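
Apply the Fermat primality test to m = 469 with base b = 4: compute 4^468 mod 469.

344

4^1 ≡ 4 (mod 469)
4^2 ≡ 4^2 = 16 ≡ 16 (mod 469)
4^4 ≡ 16^2 = 256 ≡ 256 (mod 469)
4^8 ≡ 256^2 = 65536 ≡ 345 (mod 469)
4^16 ≡ 345^2 = 119025 ≡ 368 (mod 469)
4^32 ≡ 368^2 = 135424 ≡ 352 (mod 469)
4^64 ≡ 352^2 = 123904 ≡ 88 (mod 469)
4^128 ≡ 88^2 = 7744 ≡ 240 (mod 469)
4^256 ≡ 240^2 = 57600 ≡ 382 (mod 469)
468 = 256 + 128 + 64 + 16 + 4 in binary powers of 2.
So 4^468 ≡ 382 · 240 · 88 · 368 · 256 ≡ 344 (mod 469).
Since 344 ≠ 1, base 4 is a Fermat witness: 469 is composite.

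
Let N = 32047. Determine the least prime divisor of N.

73

32047 is odd.
Digit sum 16, not divisible by 3.
Ends in 7: not divisible by 5.
7: 32047 = 7·4578 + 1
11: 32047 = 11·2913 + 4
13: 32047 = 13·2465 + 2
17: 32047 = 17·1885 + 2
19: 32047 = 19·1686 + 13
23: 32047 = 23·1393 + 8
29: 32047 = 29·1105 + 2
31: 32047 = 31·1033 + 24
37: 32047 = 37·866 + 5
41: 32047 = 41·781 + 26
43: 32047 = 43·745 + 12
47: 32047 = 47·681 + 40
53: 32047 = 53·604 + 35
59: 32047 = 59·543 + 10
61: 32047 = 61·525 + 22
67: 32047 = 67·478 + 21
71: 32047 = 71·451 + 26
73: 32047 = 73·439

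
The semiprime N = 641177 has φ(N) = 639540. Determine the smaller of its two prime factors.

φ(n) = (p−1)(q−1) = n − (p+q) + 1, so p + q = 641177 − 639540 + 1 = 1638.
p and q are the roots of t² − 1638t + 641177 = 0.
Discriminant: 1638² − 4·641177 = 2683044 − 2564708 = 118336; √118336 = 344.
q = (1638 − 344)/2 = 647, p = (1638 + 344)/2 = 991.
Check: 647 · 991 = 641177.

647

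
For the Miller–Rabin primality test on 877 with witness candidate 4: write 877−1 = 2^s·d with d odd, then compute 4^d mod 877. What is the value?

876

877 − 1 = 876 = 2^2 · 219, so d = 219.
4^1 ≡ 4 (mod 877)
4^2 ≡ 4^2 = 16 ≡ 16 (mod 877)
4^4 ≡ 16^2 = 256 ≡ 256 (mod 877)
4^8 ≡ 256^2 = 65536 ≡ 638 (mod 877)
4^16 ≡ 638^2 = 407044 ≡ 116 (mod 877)
4^32 ≡ 116^2 = 13456 ≡ 301 (mod 877)
4^64 ≡ 301^2 = 90601 ≡ 270 (mod 877)
4^128 ≡ 270^2 = 72900 ≡ 109 (mod 877)
219 = 128 + 64 + 16 + 8 + 2 + 1 in binary powers of 2.
So 4^219 ≡ 109 · 270 · 116 · 638 · 16 · 4 ≡ 876 (mod 877).
Since 4^d ≡ 876 (mod 877), base 4 does not prove 877 composite.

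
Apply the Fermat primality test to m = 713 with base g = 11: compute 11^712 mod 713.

11^1 ≡ 11 (mod 713)
11^2 ≡ 11^2 = 121 ≡ 121 (mod 713)
11^4 ≡ 121^2 = 14641 ≡ 381 (mod 713)
11^8 ≡ 381^2 = 145161 ≡ 422 (mod 713)
11^16 ≡ 422^2 = 178084 ≡ 547 (mod 713)
11^32 ≡ 547^2 = 299209 ≡ 462 (mod 713)
11^64 ≡ 462^2 = 213444 ≡ 257 (mod 713)
11^128 ≡ 257^2 = 66049 ≡ 453 (mod 713)
11^256 ≡ 453^2 = 205209 ≡ 578 (mod 713)
11^512 ≡ 578^2 = 334084 ≡ 400 (mod 713)
712 = 512 + 128 + 64 + 8 in binary powers of 2.
So 11^712 ≡ 400 · 453 · 257 · 422 ≡ 514 (mod 713).
Since 514 ≠ 1, base 11 is a Fermat witness: 713 is composite.

514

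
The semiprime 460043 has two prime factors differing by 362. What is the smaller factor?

521

Since p = q + 362, we have 460043 = q(q + 362), so q² + 362q − 460043 = 0.
Discriminant: 362² + 4·460043 = 131044 + 1840172 = 1971216; √1971216 = 1404.
q = (−362 + 1404)/2 = 521, and p = q + 362 = 883.
Check: 521 · 883 = 460043.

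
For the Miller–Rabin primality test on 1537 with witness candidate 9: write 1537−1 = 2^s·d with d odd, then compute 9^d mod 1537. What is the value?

1537 − 1 = 1536 = 2^9 · 3, so d = 3.
9^1 ≡ 9 (mod 1537)
9^2 ≡ 9^2 = 81 ≡ 81 (mod 1537)
3 = 2 + 1 in binary powers of 2.
So 9^3 ≡ 81 · 9 ≡ 729 (mod 1537).
Squaring chain: 729 → 1176 → 1213 → 460 → 1031 → 894 → 1533 → 16 → 256; never reaches −1, so base 9 is a Miller–Rabin witness that 1537 is composite.

729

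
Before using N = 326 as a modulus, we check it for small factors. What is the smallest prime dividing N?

326 is even: 2 divides it.

2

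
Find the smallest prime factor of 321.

321 is odd.
Digit sum 6, divisible by 3.

3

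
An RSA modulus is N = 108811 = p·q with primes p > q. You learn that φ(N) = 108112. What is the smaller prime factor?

φ(n) = (p−1)(q−1) = n − (p+q) + 1, so p + q = 108811 − 108112 + 1 = 700.
p and q are the roots of t² − 700t + 108811 = 0.
Discriminant: 700² − 4·108811 = 490000 − 435244 = 54756; √54756 = 234.
q = (700 − 234)/2 = 233, p = (700 + 234)/2 = 467.
Check: 233 · 467 = 108811.

233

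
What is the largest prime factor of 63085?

37

63085 = 5 · 12617
12617 = 11 · 1147
1147 = 31 · 37
37 is prime.
So 63085 = 5 · 11 · 31 · 37; the largest prime factor is 37.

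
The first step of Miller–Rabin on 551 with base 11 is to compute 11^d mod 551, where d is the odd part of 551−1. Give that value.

520

551 − 1 = 550 = 2^1 · 275, so d = 275.
11^1 ≡ 11 (mod 551)
11^2 ≡ 11^2 = 121 ≡ 121 (mod 551)
11^4 ≡ 121^2 = 14641 ≡ 315 (mod 551)
11^8 ≡ 315^2 = 99225 ≡ 45 (mod 551)
11^16 ≡ 45^2 = 2025 ≡ 372 (mod 551)
11^32 ≡ 372^2 = 138384 ≡ 83 (mod 551)
11^64 ≡ 83^2 = 6889 ≡ 277 (mod 551)
11^128 ≡ 277^2 = 76729 ≡ 140 (mod 551)
11^256 ≡ 140^2 = 19600 ≡ 315 (mod 551)
275 = 256 + 16 + 2 + 1 in binary powers of 2.
So 11^275 ≡ 315 · 372 · 121 · 11 ≡ 520 (mod 551).
Squaring chain: 520; never reaches −1, so base 11 is a Miller–Rabin witness that 551 is composite.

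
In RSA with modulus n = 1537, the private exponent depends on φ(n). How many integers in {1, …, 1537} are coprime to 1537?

1456

Factor: 1537 = 29 · 53.
φ(1537) = (29−1) · (53−1) = 28 · 52 = 1456.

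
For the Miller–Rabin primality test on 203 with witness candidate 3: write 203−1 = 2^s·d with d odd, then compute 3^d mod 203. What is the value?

89

203 − 1 = 202 = 2^1 · 101, so d = 101.
3^1 ≡ 3 (mod 203)
3^2 ≡ 3^2 = 9 ≡ 9 (mod 203)
3^4 ≡ 9^2 = 81 ≡ 81 (mod 203)
3^8 ≡ 81^2 = 6561 ≡ 65 (mod 203)
3^16 ≡ 65^2 = 4225 ≡ 165 (mod 203)
3^32 ≡ 165^2 = 27225 ≡ 23 (mod 203)
3^64 ≡ 23^2 = 529 ≡ 123 (mod 203)
101 = 64 + 32 + 4 + 1 in binary powers of 2.
So 3^101 ≡ 123 · 23 · 81 · 3 ≡ 89 (mod 203).
Squaring chain: 89; never reaches −1, so base 3 is a Miller–Rabin witness that 203 is composite.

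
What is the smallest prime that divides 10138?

2

10138 is even: 2 divides it.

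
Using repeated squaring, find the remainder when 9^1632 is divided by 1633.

9^1 ≡ 9 (mod 1633)
9^2 ≡ 9^2 = 81 ≡ 81 (mod 1633)
9^4 ≡ 81^2 = 6561 ≡ 29 (mod 1633)
9^8 ≡ 29^2 = 841 ≡ 841 (mod 1633)
9^16 ≡ 841^2 = 707281 ≡ 192 (mod 1633)
9^32 ≡ 192^2 = 36864 ≡ 938 (mod 1633)
9^64 ≡ 938^2 = 879844 ≡ 1290 (mod 1633)
9^128 ≡ 1290^2 = 1664100 ≡ 73 (mod 1633)
9^256 ≡ 73^2 = 5329 ≡ 430 (mod 1633)
9^512 ≡ 430^2 = 184900 ≡ 371 (mod 1633)
9^1024 ≡ 371^2 = 137641 ≡ 469 (mod 1633)
1632 = 1024 + 512 + 64 + 32 in binary powers of 2.
So 9^1632 ≡ 469 · 371 · 1290 · 938 ≡ 1294 (mod 1633).
Since 1294 ≠ 1, base 9 is a Fermat witness: 1633 is composite.

1294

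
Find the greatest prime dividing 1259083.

89

1259083 = 7 · 179869
179869 = 43 · 4183
4183 = 47 · 89
89 is prime.
So 1259083 = 7 · 43 · 47 · 89; the largest prime factor is 89.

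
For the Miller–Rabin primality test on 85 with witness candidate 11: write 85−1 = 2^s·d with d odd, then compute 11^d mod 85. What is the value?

61

85 − 1 = 84 = 2^2 · 21, so d = 21.
11^1 ≡ 11 (mod 85)
11^2 ≡ 11^2 = 121 ≡ 36 (mod 85)
11^4 ≡ 36^2 = 1296 ≡ 21 (mod 85)
11^8 ≡ 21^2 = 441 ≡ 16 (mod 85)
11^16 ≡ 16^2 = 256 ≡ 1 (mod 85)
21 = 16 + 4 + 1 in binary powers of 2.
So 11^21 ≡ 1 · 21 · 11 ≡ 61 (mod 85).
Squaring chain: 61 → 66; never reaches −1, so base 11 is a Miller–Rabin witness that 85 is composite.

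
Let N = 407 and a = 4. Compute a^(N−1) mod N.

4^1 ≡ 4 (mod 407)
4^2 ≡ 4^2 = 16 ≡ 16 (mod 407)
4^4 ≡ 16^2 = 256 ≡ 256 (mod 407)
4^8 ≡ 256^2 = 65536 ≡ 9 (mod 407)
4^16 ≡ 9^2 = 81 ≡ 81 (mod 407)
4^32 ≡ 81^2 = 6561 ≡ 49 (mod 407)
4^64 ≡ 49^2 = 2401 ≡ 366 (mod 407)
4^128 ≡ 366^2 = 133956 ≡ 53 (mod 407)
4^256 ≡ 53^2 = 2809 ≡ 367 (mod 407)
406 = 256 + 128 + 16 + 4 + 2 in binary powers of 2.
So 4^406 ≡ 367 · 53 · 81 · 256 · 16 ≡ 70 (mod 407).
Since 70 ≠ 1, base 4 is a Fermat witness: 407 is composite.

70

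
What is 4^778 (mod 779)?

4^1 ≡ 4 (mod 779)
4^2 ≡ 4^2 = 16 ≡ 16 (mod 779)
4^4 ≡ 16^2 = 256 ≡ 256 (mod 779)
4^8 ≡ 256^2 = 65536 ≡ 100 (mod 779)
4^16 ≡ 100^2 = 10000 ≡ 652 (mod 779)
4^32 ≡ 652^2 = 425104 ≡ 549 (mod 779)
4^64 ≡ 549^2 = 301401 ≡ 707 (mod 779)
4^128 ≡ 707^2 = 499849 ≡ 510 (mod 779)
4^256 ≡ 510^2 = 260100 ≡ 693 (mod 779)
4^512 ≡ 693^2 = 480249 ≡ 385 (mod 779)
778 = 512 + 256 + 8 + 2 in binary powers of 2.
So 4^778 ≡ 385 · 693 · 100 · 16 ≡ 674 (mod 779).
Since 674 ≠ 1, base 4 is a Fermat witness: 779 is composite.

674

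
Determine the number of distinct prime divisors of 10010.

5

10010 = 2 · 5005
5005 = 5 · 1001
1001 = 7 · 143
143 = 11 · 13
10010 = 2 · 5 · 7 · 11 · 13, which has 5 distinct prime factors.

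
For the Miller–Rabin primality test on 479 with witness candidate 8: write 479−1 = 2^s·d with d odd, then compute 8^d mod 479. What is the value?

479 − 1 = 478 = 2^1 · 239, so d = 239.
8^1 ≡ 8 (mod 479)
8^2 ≡ 8^2 = 64 ≡ 64 (mod 479)
8^4 ≡ 64^2 = 4096 ≡ 264 (mod 479)
8^8 ≡ 264^2 = 69696 ≡ 241 (mod 479)
8^16 ≡ 241^2 = 58081 ≡ 122 (mod 479)
8^32 ≡ 122^2 = 14884 ≡ 35 (mod 479)
8^64 ≡ 35^2 = 1225 ≡ 267 (mod 479)
8^128 ≡ 267^2 = 71289 ≡ 397 (mod 479)
239 = 128 + 64 + 32 + 8 + 4 + 2 + 1 in binary powers of 2.
So 8^239 ≡ 397 · 267 · 35 · 241 · 264 · 64 · 8 ≡ 1 (mod 479).
Since 8^d ≡ 1 (mod 479), base 8 does not prove 479 composite.

1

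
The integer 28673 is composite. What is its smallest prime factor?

53

28673 is odd.
Digit sum 26, not divisible by 3.
Ends in 3: not divisible by 5.
7: 28673 = 7·4096 + 1
11: 28673 = 11·2606 + 7
13: 28673 = 13·2205 + 8
17: 28673 = 17·1686 + 11
19: 28673 = 19·1509 + 2
23: 28673 = 23·1246 + 15
29: 28673 = 29·988 + 21
31: 28673 = 31·924 + 29
37: 28673 = 37·774 + 35
41: 28673 = 41·699 + 14
43: 28673 = 43·666 + 35
47: 28673 = 47·610 + 3
53: 28673 = 53·541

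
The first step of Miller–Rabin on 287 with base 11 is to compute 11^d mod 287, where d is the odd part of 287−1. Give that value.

287 − 1 = 286 = 2^1 · 143, so d = 143.
11^1 ≡ 11 (mod 287)
11^2 ≡ 11^2 = 121 ≡ 121 (mod 287)
11^4 ≡ 121^2 = 14641 ≡ 4 (mod 287)
11^8 ≡ 4^2 = 16 ≡ 16 (mod 287)
11^16 ≡ 16^2 = 256 ≡ 256 (mod 287)
11^32 ≡ 256^2 = 65536 ≡ 100 (mod 287)
11^64 ≡ 100^2 = 10000 ≡ 242 (mod 287)
11^128 ≡ 242^2 = 58564 ≡ 16 (mod 287)
143 = 128 + 8 + 4 + 2 + 1 in binary powers of 2.
So 11^143 ≡ 16 · 16 · 4 · 121 · 11 ≡ 268 (mod 287).
Squaring chain: 268; never reaches −1, so base 11 is a Miller–Rabin witness that 287 is composite.

268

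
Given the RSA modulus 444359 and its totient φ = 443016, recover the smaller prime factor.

φ(n) = (p−1)(q−1) = n − (p+q) + 1, so p + q = 444359 − 443016 + 1 = 1344.
p and q are the roots of t² − 1344t + 444359 = 0.
Discriminant: 1344² − 4·444359 = 1806336 − 1777436 = 28900; √28900 = 170.
q = (1344 − 170)/2 = 587, p = (1344 + 170)/2 = 757.
Check: 587 · 757 = 444359.

587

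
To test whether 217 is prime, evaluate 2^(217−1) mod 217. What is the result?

64

2^1 ≡ 2 (mod 217)
2^2 ≡ 2^2 = 4 ≡ 4 (mod 217)
2^4 ≡ 4^2 = 16 ≡ 16 (mod 217)
2^8 ≡ 16^2 = 256 ≡ 39 (mod 217)
2^16 ≡ 39^2 = 1521 ≡ 2 (mod 217)
2^32 ≡ 2^2 = 4 ≡ 4 (mod 217)
2^64 ≡ 4^2 = 16 ≡ 16 (mod 217)
2^128 ≡ 16^2 = 256 ≡ 39 (mod 217)
216 = 128 + 64 + 16 + 8 in binary powers of 2.
So 2^216 ≡ 39 · 16 · 2 · 39 ≡ 64 (mod 217).
Since 64 ≠ 1, base 2 is a Fermat witness: 217 is composite.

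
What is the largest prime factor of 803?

803 = 11 · 73
73 is prime.
So 803 = 11 · 73; the largest prime factor is 73.

73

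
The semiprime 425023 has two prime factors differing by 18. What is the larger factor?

Since p = q + 18, we have 425023 = q(q + 18), so q² + 18q − 425023 = 0.
Discriminant: 18² + 4·425023 = 324 + 1700092 = 1700416; √1700416 = 1304.
q = (−18 + 1304)/2 = 643, and p = q + 18 = 661.
Check: 643 · 661 = 425023.

661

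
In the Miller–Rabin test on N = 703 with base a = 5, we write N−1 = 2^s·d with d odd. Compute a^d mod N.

438

703 − 1 = 702 = 2^1 · 351, so d = 351.
5^1 ≡ 5 (mod 703)
5^2 ≡ 5^2 = 25 ≡ 25 (mod 703)
5^4 ≡ 25^2 = 625 ≡ 625 (mod 703)
5^8 ≡ 625^2 = 390625 ≡ 460 (mod 703)
5^16 ≡ 460^2 = 211600 ≡ 700 (mod 703)
5^32 ≡ 700^2 = 490000 ≡ 9 (mod 703)
5^64 ≡ 9^2 = 81 ≡ 81 (mod 703)
5^128 ≡ 81^2 = 6561 ≡ 234 (mod 703)
5^256 ≡ 234^2 = 54756 ≡ 625 (mod 703)
351 = 256 + 64 + 16 + 8 + 4 + 2 + 1 in binary powers of 2.
So 5^351 ≡ 625 · 81 · 700 · 460 · 625 · 25 · 5 ≡ 438 (mod 703).
Squaring chain: 438; never reaches −1, so base 5 is a Miller–Rabin witness that 703 is composite.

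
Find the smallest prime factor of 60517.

73

60517 is odd.
Digit sum 19, not divisible by 3.
Ends in 7: not divisible by 5.
7: 60517 = 7·8645 + 2
11: 60517 = 11·5501 + 6
13: 60517 = 13·4655 + 2
17: 60517 = 17·3559 + 14
19: 60517 = 19·3185 + 2
23: 60517 = 23·2631 + 4
29: 60517 = 29·2086 + 23
31: 60517 = 31·1952 + 5
37: 60517 = 37·1635 + 22
41: 60517 = 41·1476 + 1
43: 60517 = 43·1407 + 16
47: 60517 = 47·1287 + 28
53: 60517 = 53·1141 + 44
59: 60517 = 59·1025 + 42
61: 60517 = 61·992 + 5
67: 60517 = 67·903 + 16
71: 60517 = 71·852 + 25
73: 60517 = 73·829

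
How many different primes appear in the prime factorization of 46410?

6

46410 = 2 · 23205
23205 = 3 · 7735
7735 = 5 · 1547
1547 = 7 · 221
221 = 13 · 17
46410 = 2 · 3 · 5 · 7 · 13 · 17, which has 6 distinct prime factors.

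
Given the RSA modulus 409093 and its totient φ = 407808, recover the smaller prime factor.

577

φ(n) = (p−1)(q−1) = n − (p+q) + 1, so p + q = 409093 − 407808 + 1 = 1286.
p and q are the roots of t² − 1286t + 409093 = 0.
Discriminant: 1286² − 4·409093 = 1653796 − 1636372 = 17424; √17424 = 132.
q = (1286 − 132)/2 = 577, p = (1286 + 132)/2 = 709.
Check: 577 · 709 = 409093.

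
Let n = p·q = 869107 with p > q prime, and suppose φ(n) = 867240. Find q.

φ(n) = (p−1)(q−1) = n − (p+q) + 1, so p + q = 869107 − 867240 + 1 = 1868.
p and q are the roots of t² − 1868t + 869107 = 0.
Discriminant: 1868² − 4·869107 = 3489424 − 3476428 = 12996; √12996 = 114.
q = (1868 − 114)/2 = 877, p = (1868 + 114)/2 = 991.
Check: 877 · 991 = 869107.

877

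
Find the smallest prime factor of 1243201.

29

1243201 is odd.
Digit sum 13, not divisible by 3.
Ends in 1: not divisible by 5.
7: 1243201 = 7·177600 + 1
11: 1243201 = 11·113018 + 3
13: 1243201 = 13·95630 + 11
17: 1243201 = 17·73129 + 8
19: 1243201 = 19·65431 + 12
23: 1243201 = 23·54052 + 5
29: 1243201 = 29·42869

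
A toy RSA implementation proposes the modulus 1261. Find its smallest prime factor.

13

1261 is odd.
Digit sum 10, not divisible by 3.
Ends in 1: not divisible by 5.
7: 1261 = 7·180 + 1
11: 1261 = 11·114 + 7
13: 1261 = 13·97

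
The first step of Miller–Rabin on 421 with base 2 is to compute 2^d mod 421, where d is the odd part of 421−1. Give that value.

421 − 1 = 420 = 2^2 · 105, so d = 105.
2^1 ≡ 2 (mod 421)
2^2 ≡ 2^2 = 4 ≡ 4 (mod 421)
2^4 ≡ 4^2 = 16 ≡ 16 (mod 421)
2^8 ≡ 16^2 = 256 ≡ 256 (mod 421)
2^16 ≡ 256^2 = 65536 ≡ 281 (mod 421)
2^32 ≡ 281^2 = 78961 ≡ 234 (mod 421)
2^64 ≡ 234^2 = 54756 ≡ 26 (mod 421)
105 = 64 + 32 + 8 + 1 in binary powers of 2.
So 2^105 ≡ 26 · 234 · 256 · 2 ≡ 29 (mod 421).
Squaring chain: 29 → 420; reaches −1, so base 2 does not prove 421 composite.

29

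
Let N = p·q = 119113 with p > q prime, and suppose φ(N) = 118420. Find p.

383

φ(n) = (p−1)(q−1) = n − (p+q) + 1, so p + q = 119113 − 118420 + 1 = 694.
p and q are the roots of t² − 694t + 119113 = 0.
Discriminant: 694² − 4·119113 = 481636 − 476452 = 5184; √5184 = 72.
q = (694 − 72)/2 = 311, p = (694 + 72)/2 = 383.
Check: 311 · 383 = 119113.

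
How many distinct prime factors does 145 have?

2

145 = 5 · 29
145 = 5 · 29, which has 2 distinct prime factors.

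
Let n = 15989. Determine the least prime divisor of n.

15989 is odd.
Digit sum 32, not divisible by 3.
Ends in 9: not divisible by 5.
7: 15989 = 7·2284 + 1
11: 15989 = 11·1453 + 6
13: 15989 = 13·1229 + 12
17: 15989 = 17·940 + 9
19: 15989 = 19·841 + 10
23: 15989 = 23·695 + 4
29: 15989 = 29·551 + 10
31: 15989 = 31·515 + 24
37: 15989 = 37·432 + 5
41: 15989 = 41·389 + 40
43: 15989 = 43·371 + 36
47: 15989 = 47·340 + 9
53: 15989 = 53·301 + 36
59: 15989 = 59·271

59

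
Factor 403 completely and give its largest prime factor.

31

403 = 13 · 31
31 is prime.
So 403 = 13 · 31; the largest prime factor is 31.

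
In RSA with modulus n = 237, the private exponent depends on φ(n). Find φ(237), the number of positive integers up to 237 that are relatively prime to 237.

Factor: 237 = 3 · 79.
φ(237) = (3−1) · (79−1) = 2 · 78 = 156.

156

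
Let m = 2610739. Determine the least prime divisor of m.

61

2610739 is odd.
Digit sum 28, not divisible by 3.
Ends in 9: not divisible by 5.
7: 2610739 = 7·372962 + 5
11: 2610739 = 11·237339 + 10
13: 2610739 = 13·200826 + 1
17: 2610739 = 17·153572 + 15
19: 2610739 = 19·137407 + 6
23: 2610739 = 23·113510 + 9
29: 2610739 = 29·90025 + 14
31: 2610739 = 31·84217 + 12
37: 2610739 = 37·70560 + 19
41: 2610739 = 41·63676 + 23
43: 2610739 = 43·60714 + 37
47: 2610739 = 47·55547 + 30
53: 2610739 = 53·49259 + 12
59: 2610739 = 59·44249 + 48
61: 2610739 = 61·42799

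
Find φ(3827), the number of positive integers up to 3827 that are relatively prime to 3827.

3696

Factor: 3827 = 43 · 89.
φ(3827) = (43−1) · (89−1) = 42 · 88 = 3696.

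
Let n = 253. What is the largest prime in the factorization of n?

253 = 11 · 23
23 is prime.
So 253 = 11 · 23; the largest prime factor is 23.

23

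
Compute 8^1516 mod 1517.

174

8^1 ≡ 8 (mod 1517)
8^2 ≡ 8^2 = 64 ≡ 64 (mod 1517)
8^4 ≡ 64^2 = 4096 ≡ 1062 (mod 1517)
8^8 ≡ 1062^2 = 1127844 ≡ 713 (mod 1517)
8^16 ≡ 713^2 = 508369 ≡ 174 (mod 1517)
8^32 ≡ 174^2 = 30276 ≡ 1453 (mod 1517)
8^64 ≡ 1453^2 = 2111209 ≡ 1062 (mod 1517)
8^128 ≡ 1062^2 = 1127844 ≡ 713 (mod 1517)
8^256 ≡ 713^2 = 508369 ≡ 174 (mod 1517)
8^512 ≡ 174^2 = 30276 ≡ 1453 (mod 1517)
8^1024 ≡ 1453^2 = 2111209 ≡ 1062 (mod 1517)
1516 = 1024 + 256 + 128 + 64 + 32 + 8 + 4 in binary powers of 2.
So 8^1516 ≡ 1062 · 174 · 713 · 1062 · 1453 · 713 · 1062 ≡ 174 (mod 1517).
Since 174 ≠ 1, base 8 is a Fermat witness: 1517 is composite.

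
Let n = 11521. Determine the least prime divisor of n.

11521 is odd.
Digit sum 10, not divisible by 3.
Ends in 1: not divisible by 5.
7: 11521 = 7·1645 + 6
11: 11521 = 11·1047 + 4
13: 11521 = 13·886 + 3
17: 11521 = 17·677 + 12
19: 11521 = 19·606 + 7
23: 11521 = 23·500 + 21
29: 11521 = 29·397 + 8
31: 11521 = 31·371 + 20
37: 11521 = 37·311 + 14
41: 11521 = 41·281

41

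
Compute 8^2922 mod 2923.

8^1 ≡ 8 (mod 2923)
8^2 ≡ 8^2 = 64 ≡ 64 (mod 2923)
8^4 ≡ 64^2 = 4096 ≡ 1173 (mod 2923)
8^8 ≡ 1173^2 = 1375929 ≡ 2119 (mod 2923)
8^16 ≡ 2119^2 = 4490161 ≡ 433 (mod 2923)
8^32 ≡ 433^2 = 187489 ≡ 417 (mod 2923)
8^64 ≡ 417^2 = 173889 ≡ 1432 (mod 2923)
8^128 ≡ 1432^2 = 2050624 ≡ 1601 (mod 2923)
8^256 ≡ 1601^2 = 2563201 ≡ 2653 (mod 2923)
8^512 ≡ 2653^2 = 7038409 ≡ 2748 (mod 2923)
8^1024 ≡ 2748^2 = 7551504 ≡ 1395 (mod 2923)
8^2048 ≡ 1395^2 = 1946025 ≡ 2230 (mod 2923)
2922 = 2048 + 512 + 256 + 64 + 32 + 8 + 2 in binary powers of 2.
So 8^2922 ≡ 2230 · 2748 · 2653 · 1432 · 417 · 2119 · 64 ≡ 1553 (mod 2923).
Since 1553 ≠ 1, base 8 is a Fermat witness: 2923 is composite.

1553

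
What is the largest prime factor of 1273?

67

1273 = 19 · 67
67 is prime.
So 1273 = 19 · 67; the largest prime factor is 67.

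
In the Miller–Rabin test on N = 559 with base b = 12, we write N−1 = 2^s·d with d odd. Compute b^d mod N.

559 − 1 = 558 = 2^1 · 279, so d = 279.
12^1 ≡ 12 (mod 559)
12^2 ≡ 12^2 = 144 ≡ 144 (mod 559)
12^4 ≡ 144^2 = 20736 ≡ 53 (mod 559)
12^8 ≡ 53^2 = 2809 ≡ 14 (mod 559)
12^16 ≡ 14^2 = 196 ≡ 196 (mod 559)
12^32 ≡ 196^2 = 38416 ≡ 404 (mod 559)
12^64 ≡ 404^2 = 163216 ≡ 547 (mod 559)
12^128 ≡ 547^2 = 299209 ≡ 144 (mod 559)
12^256 ≡ 144^2 = 20736 ≡ 53 (mod 559)
279 = 256 + 16 + 4 + 2 + 1 in binary powers of 2.
So 12^279 ≡ 53 · 196 · 53 · 144 · 12 ≡ 194 (mod 559).
Squaring chain: 194; never reaches −1, so base 12 is a Miller–Rabin witness that 559 is composite.

194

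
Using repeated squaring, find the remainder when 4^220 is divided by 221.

4^1 ≡ 4 (mod 221)
4^2 ≡ 4^2 = 16 ≡ 16 (mod 221)
4^4 ≡ 16^2 = 256 ≡ 35 (mod 221)
4^8 ≡ 35^2 = 1225 ≡ 120 (mod 221)
4^16 ≡ 120^2 = 14400 ≡ 35 (mod 221)
4^32 ≡ 35^2 = 1225 ≡ 120 (mod 221)
4^64 ≡ 120^2 = 14400 ≡ 35 (mod 221)
4^128 ≡ 35^2 = 1225 ≡ 120 (mod 221)
220 = 128 + 64 + 16 + 8 + 4 in binary powers of 2.
So 4^220 ≡ 120 · 35 · 35 · 120 · 35 ≡ 35 (mod 221).
Since 35 ≠ 1, base 4 is a Fermat witness: 221 is composite.

35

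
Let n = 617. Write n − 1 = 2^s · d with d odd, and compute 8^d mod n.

616

617 − 1 = 616 = 2^3 · 77, so d = 77.
8^1 ≡ 8 (mod 617)
8^2 ≡ 8^2 = 64 ≡ 64 (mod 617)
8^4 ≡ 64^2 = 4096 ≡ 394 (mod 617)
8^8 ≡ 394^2 = 155236 ≡ 369 (mod 617)
8^16 ≡ 369^2 = 136161 ≡ 421 (mod 617)
8^32 ≡ 421^2 = 177241 ≡ 162 (mod 617)
8^64 ≡ 162^2 = 26244 ≡ 330 (mod 617)
77 = 64 + 8 + 4 + 1 in binary powers of 2.
So 8^77 ≡ 330 · 369 · 394 · 8 ≡ 616 (mod 617).
Since 8^d ≡ 616 (mod 617), base 8 does not prove 617 composite.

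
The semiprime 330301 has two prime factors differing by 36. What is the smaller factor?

557

Since p = q + 36, we have 330301 = q(q + 36), so q² + 36q − 330301 = 0.
Discriminant: 36² + 4·330301 = 1296 + 1321204 = 1322500; √1322500 = 1150.
q = (−36 + 1150)/2 = 557, and p = q + 36 = 593.
Check: 557 · 593 = 330301.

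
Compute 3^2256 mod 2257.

3^1 ≡ 3 (mod 2257)
3^2 ≡ 3^2 = 9 ≡ 9 (mod 2257)
3^4 ≡ 9^2 = 81 ≡ 81 (mod 2257)
3^8 ≡ 81^2 = 6561 ≡ 2047 (mod 2257)
3^16 ≡ 2047^2 = 4190209 ≡ 1217 (mod 2257)
3^32 ≡ 1217^2 = 1481089 ≡ 497 (mod 2257)
3^64 ≡ 497^2 = 247009 ≡ 996 (mod 2257)
3^128 ≡ 996^2 = 992016 ≡ 1193 (mod 2257)
3^256 ≡ 1193^2 = 1423249 ≡ 1339 (mod 2257)
3^512 ≡ 1339^2 = 1792921 ≡ 863 (mod 2257)
3^1024 ≡ 863^2 = 744769 ≡ 2216 (mod 2257)
3^2048 ≡ 2216^2 = 4910656 ≡ 1681 (mod 2257)
2256 = 2048 + 128 + 64 + 16 in binary powers of 2.
So 3^2256 ≡ 1681 · 1193 · 996 · 1217 ≡ 729 (mod 2257).
Since 729 ≠ 1, base 3 is a Fermat witness: 2257 is composite.

729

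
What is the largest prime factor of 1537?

53

1537 = 29 · 53
53 is prime.
So 1537 = 29 · 53; the largest prime factor is 53.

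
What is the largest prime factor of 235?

47

235 = 5 · 47
47 is prime.
So 235 = 5 · 47; the largest prime factor is 47.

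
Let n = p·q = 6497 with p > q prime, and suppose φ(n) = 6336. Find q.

φ(n) = (p−1)(q−1) = n − (p+q) + 1, so p + q = 6497 − 6336 + 1 = 162.
p and q are the roots of t² − 162t + 6497 = 0.
Discriminant: 162² − 4·6497 = 26244 − 25988 = 256; √256 = 16.
q = (162 − 16)/2 = 73, p = (162 + 16)/2 = 89.
Check: 73 · 89 = 6497.

73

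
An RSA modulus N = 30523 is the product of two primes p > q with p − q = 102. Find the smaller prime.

131

Since p = q + 102, we have 30523 = q(q + 102), so q² + 102q − 30523 = 0.
Discriminant: 102² + 4·30523 = 10404 + 122092 = 132496; √132496 = 364.
q = (−102 + 364)/2 = 131, and p = q + 102 = 233.
Check: 131 · 233 = 30523.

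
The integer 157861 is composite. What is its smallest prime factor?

11

157861 is odd.
Digit sum 28, not divisible by 3.
Ends in 1: not divisible by 5.
7: 157861 = 7·22551 + 4
11: 157861 = 11·14351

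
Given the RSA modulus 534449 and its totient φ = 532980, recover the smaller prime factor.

659

φ(n) = (p−1)(q−1) = n − (p+q) + 1, so p + q = 534449 − 532980 + 1 = 1470.
p and q are the roots of t² − 1470t + 534449 = 0.
Discriminant: 1470² − 4·534449 = 2160900 − 2137796 = 23104; √23104 = 152.
q = (1470 − 152)/2 = 659, p = (1470 + 152)/2 = 811.
Check: 659 · 811 = 534449.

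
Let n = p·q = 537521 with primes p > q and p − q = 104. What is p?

787

Since p = q + 104, we have 537521 = q(q + 104), so q² + 104q − 537521 = 0.
Discriminant: 104² + 4·537521 = 10816 + 2150084 = 2160900; √2160900 = 1470.
q = (−104 + 1470)/2 = 683, and p = q + 104 = 787.
Check: 683 · 787 = 537521.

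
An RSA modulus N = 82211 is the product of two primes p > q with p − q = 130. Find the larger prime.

359

Since p = q + 130, we have 82211 = q(q + 130), so q² + 130q − 82211 = 0.
Discriminant: 130² + 4·82211 = 16900 + 328844 = 345744; √345744 = 588.
q = (−130 + 588)/2 = 229, and p = q + 130 = 359.
Check: 229 · 359 = 82211.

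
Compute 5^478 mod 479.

5^1 ≡ 5 (mod 479)
5^2 ≡ 5^2 = 25 ≡ 25 (mod 479)
5^4 ≡ 25^2 = 625 ≡ 146 (mod 479)
5^8 ≡ 146^2 = 21316 ≡ 240 (mod 479)
5^16 ≡ 240^2 = 57600 ≡ 120 (mod 479)
5^32 ≡ 120^2 = 14400 ≡ 30 (mod 479)
5^64 ≡ 30^2 = 900 ≡ 421 (mod 479)
5^128 ≡ 421^2 = 177241 ≡ 11 (mod 479)
5^256 ≡ 11^2 = 121 ≡ 121 (mod 479)
478 = 256 + 128 + 64 + 16 + 8 + 4 + 2 in binary powers of 2.
So 5^478 ≡ 121 · 11 · 421 · 120 · 240 · 146 · 25 ≡ 1 (mod 479).
Since the result is 1, base 5 gives no evidence that 479 is composite.

1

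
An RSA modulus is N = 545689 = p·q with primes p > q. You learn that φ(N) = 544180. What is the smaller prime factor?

φ(n) = (p−1)(q−1) = n − (p+q) + 1, so p + q = 545689 − 544180 + 1 = 1510.
p and q are the roots of t² − 1510t + 545689 = 0.
Discriminant: 1510² − 4·545689 = 2280100 − 2182756 = 97344; √97344 = 312.
q = (1510 − 312)/2 = 599, p = (1510 + 312)/2 = 911.
Check: 599 · 911 = 545689.

599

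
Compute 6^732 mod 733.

1

6^1 ≡ 6 (mod 733)
6^2 ≡ 6^2 = 36 ≡ 36 (mod 733)
6^4 ≡ 36^2 = 1296 ≡ 563 (mod 733)
6^8 ≡ 563^2 = 316969 ≡ 313 (mod 733)
6^16 ≡ 313^2 = 97969 ≡ 480 (mod 733)
6^32 ≡ 480^2 = 230400 ≡ 238 (mod 733)
6^64 ≡ 238^2 = 56644 ≡ 203 (mod 733)
6^128 ≡ 203^2 = 41209 ≡ 161 (mod 733)
6^256 ≡ 161^2 = 25921 ≡ 266 (mod 733)
6^512 ≡ 266^2 = 70756 ≡ 388 (mod 733)
732 = 512 + 128 + 64 + 16 + 8 + 4 in binary powers of 2.
So 6^732 ≡ 388 · 161 · 203 · 480 · 313 · 563 ≡ 1 (mod 733).
Since the result is 1, base 6 gives no evidence that 733 is composite.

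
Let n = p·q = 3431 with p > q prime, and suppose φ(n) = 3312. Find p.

φ(n) = (p−1)(q−1) = n − (p+q) + 1, so p + q = 3431 − 3312 + 1 = 120.
p and q are the roots of t² − 120t + 3431 = 0.
Discriminant: 120² − 4·3431 = 14400 − 13724 = 676; √676 = 26.
q = (120 − 26)/2 = 47, p = (120 + 26)/2 = 73.
Check: 47 · 73 = 3431.

73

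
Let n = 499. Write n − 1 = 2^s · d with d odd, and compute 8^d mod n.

499 − 1 = 498 = 2^1 · 249, so d = 249.
8^1 ≡ 8 (mod 499)
8^2 ≡ 8^2 = 64 ≡ 64 (mod 499)
8^4 ≡ 64^2 = 4096 ≡ 104 (mod 499)
8^8 ≡ 104^2 = 10816 ≡ 337 (mod 499)
8^16 ≡ 337^2 = 113569 ≡ 296 (mod 499)
8^32 ≡ 296^2 = 87616 ≡ 291 (mod 499)
8^64 ≡ 291^2 = 84681 ≡ 350 (mod 499)
8^128 ≡ 350^2 = 122500 ≡ 245 (mod 499)
249 = 128 + 64 + 32 + 16 + 8 + 1 in binary powers of 2.
So 8^249 ≡ 245 · 350 · 291 · 296 · 337 · 8 ≡ 498 (mod 499).
Since 8^d ≡ 498 (mod 499), base 8 does not prove 499 composite.

498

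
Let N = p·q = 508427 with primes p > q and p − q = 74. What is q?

Since p = q + 74, we have 508427 = q(q + 74), so q² + 74q − 508427 = 0.
Discriminant: 74² + 4·508427 = 5476 + 2033708 = 2039184; √2039184 = 1428.
q = (−74 + 1428)/2 = 677, and p = q + 74 = 751.
Check: 677 · 751 = 508427.

677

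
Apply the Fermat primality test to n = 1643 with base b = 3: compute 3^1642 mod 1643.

820

3^1 ≡ 3 (mod 1643)
3^2 ≡ 3^2 = 9 ≡ 9 (mod 1643)
3^4 ≡ 9^2 = 81 ≡ 81 (mod 1643)
3^8 ≡ 81^2 = 6561 ≡ 1632 (mod 1643)
3^16 ≡ 1632^2 = 2663424 ≡ 121 (mod 1643)
3^32 ≡ 121^2 = 14641 ≡ 1497 (mod 1643)
3^64 ≡ 1497^2 = 2241009 ≡ 1600 (mod 1643)
3^128 ≡ 1600^2 = 2560000 ≡ 206 (mod 1643)
3^256 ≡ 206^2 = 42436 ≡ 1361 (mod 1643)
3^512 ≡ 1361^2 = 1852321 ≡ 660 (mod 1643)
3^1024 ≡ 660^2 = 435600 ≡ 205 (mod 1643)
1642 = 1024 + 512 + 64 + 32 + 8 + 2 in binary powers of 2.
So 3^1642 ≡ 205 · 660 · 1600 · 1497 · 1632 · 9 ≡ 820 (mod 1643).
Since 820 ≠ 1, base 3 is a Fermat witness: 1643 is composite.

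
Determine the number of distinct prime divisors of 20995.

4

20995 = 5 · 4199
4199 = 13 · 323
323 = 17 · 19
20995 = 5 · 13 · 17 · 19, which has 4 distinct prime factors.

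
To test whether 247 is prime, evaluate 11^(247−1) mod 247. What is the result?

11^1 ≡ 11 (mod 247)
11^2 ≡ 11^2 = 121 ≡ 121 (mod 247)
11^4 ≡ 121^2 = 14641 ≡ 68 (mod 247)
11^8 ≡ 68^2 = 4624 ≡ 178 (mod 247)
11^16 ≡ 178^2 = 31684 ≡ 68 (mod 247)
11^32 ≡ 68^2 = 4624 ≡ 178 (mod 247)
11^64 ≡ 178^2 = 31684 ≡ 68 (mod 247)
11^128 ≡ 68^2 = 4624 ≡ 178 (mod 247)
246 = 128 + 64 + 32 + 16 + 4 + 2 in binary powers of 2.
So 11^246 ≡ 178 · 68 · 178 · 68 · 68 · 121 ≡ 77 (mod 247).
Since 77 ≠ 1, base 11 is a Fermat witness: 247 is composite.

77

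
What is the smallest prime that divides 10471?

10471 is odd.
Digit sum 13, not divisible by 3.
Ends in 1: not divisible by 5.
7: 10471 = 7·1495 + 6
11: 10471 = 11·951 + 10
13: 10471 = 13·805 + 6
17: 10471 = 17·615 + 16
19: 10471 = 19·551 + 2
23: 10471 = 23·455 + 6
29: 10471 = 29·361 + 2
31: 10471 = 31·337 + 24
37: 10471 = 37·283

37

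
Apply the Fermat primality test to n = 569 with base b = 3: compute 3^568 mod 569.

3^1 ≡ 3 (mod 569)
3^2 ≡ 3^2 = 9 ≡ 9 (mod 569)
3^4 ≡ 9^2 = 81 ≡ 81 (mod 569)
3^8 ≡ 81^2 = 6561 ≡ 302 (mod 569)
3^16 ≡ 302^2 = 91204 ≡ 164 (mod 569)
3^32 ≡ 164^2 = 26896 ≡ 153 (mod 569)
3^64 ≡ 153^2 = 23409 ≡ 80 (mod 569)
3^128 ≡ 80^2 = 6400 ≡ 141 (mod 569)
3^256 ≡ 141^2 = 19881 ≡ 535 (mod 569)
3^512 ≡ 535^2 = 286225 ≡ 18 (mod 569)
568 = 512 + 32 + 16 + 8 in binary powers of 2.
So 3^568 ≡ 18 · 153 · 164 · 302 ≡ 1 (mod 569).
Since the result is 1, base 3 gives no evidence that 569 is composite.

1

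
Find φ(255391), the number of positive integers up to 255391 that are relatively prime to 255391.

236160

Factor: 255391 = 17 · 83 · 181.
φ(255391) = (17−1) · (83−1) · (181−1) = 16 · 82 · 180 = 236160.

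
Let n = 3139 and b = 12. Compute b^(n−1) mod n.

12^1 ≡ 12 (mod 3139)
12^2 ≡ 12^2 = 144 ≡ 144 (mod 3139)
12^4 ≡ 144^2 = 20736 ≡ 1902 (mod 3139)
12^8 ≡ 1902^2 = 3617604 ≡ 1476 (mod 3139)
12^16 ≡ 1476^2 = 2178576 ≡ 110 (mod 3139)
12^32 ≡ 110^2 = 12100 ≡ 2683 (mod 3139)
12^64 ≡ 2683^2 = 7198489 ≡ 762 (mod 3139)
12^128 ≡ 762^2 = 580644 ≡ 3068 (mod 3139)
12^256 ≡ 3068^2 = 9412624 ≡ 1902 (mod 3139)
12^512 ≡ 1902^2 = 3617604 ≡ 1476 (mod 3139)
12^1024 ≡ 1476^2 = 2178576 ≡ 110 (mod 3139)
12^2048 ≡ 110^2 = 12100 ≡ 2683 (mod 3139)
3138 = 2048 + 1024 + 64 + 2 in binary powers of 2.
So 12^3138 ≡ 2683 · 110 · 762 · 144 ≡ 649 (mod 3139).
Since 649 ≠ 1, base 12 is a Fermat witness: 3139 is composite.

649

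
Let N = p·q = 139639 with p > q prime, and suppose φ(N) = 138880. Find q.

φ(n) = (p−1)(q−1) = n − (p+q) + 1, so p + q = 139639 − 138880 + 1 = 760.
p and q are the roots of t² − 760t + 139639 = 0.
Discriminant: 760² − 4·139639 = 577600 − 558556 = 19044; √19044 = 138.
q = (760 − 138)/2 = 311, p = (760 + 138)/2 = 449.
Check: 311 · 449 = 139639.

311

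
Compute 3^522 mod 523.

3^1 ≡ 3 (mod 523)
3^2 ≡ 3^2 = 9 ≡ 9 (mod 523)
3^4 ≡ 9^2 = 81 ≡ 81 (mod 523)
3^8 ≡ 81^2 = 6561 ≡ 285 (mod 523)
3^16 ≡ 285^2 = 81225 ≡ 160 (mod 523)
3^32 ≡ 160^2 = 25600 ≡ 496 (mod 523)
3^64 ≡ 496^2 = 246016 ≡ 206 (mod 523)
3^128 ≡ 206^2 = 42436 ≡ 73 (mod 523)
3^256 ≡ 73^2 = 5329 ≡ 99 (mod 523)
3^512 ≡ 99^2 = 9801 ≡ 387 (mod 523)
522 = 512 + 8 + 2 in binary powers of 2.
So 3^522 ≡ 387 · 285 · 9 ≡ 1 (mod 523).
Since the result is 1, base 3 gives no evidence that 523 is composite.

1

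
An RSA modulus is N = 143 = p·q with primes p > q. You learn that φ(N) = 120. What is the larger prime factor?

φ(n) = (p−1)(q−1) = n − (p+q) + 1, so p + q = 143 − 120 + 1 = 24.
p and q are the roots of t² − 24t + 143 = 0.
Discriminant: 24² − 4·143 = 576 − 572 = 4; √4 = 2.
q = (24 − 2)/2 = 11, p = (24 + 2)/2 = 13.
Check: 11 · 13 = 143.

13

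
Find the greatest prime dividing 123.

123 = 3 · 41
41 is prime.
So 123 = 3 · 41; the largest prime factor is 41.

41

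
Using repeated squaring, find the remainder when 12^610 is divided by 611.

12^1 ≡ 12 (mod 611)
12^2 ≡ 12^2 = 144 ≡ 144 (mod 611)
12^4 ≡ 144^2 = 20736 ≡ 573 (mod 611)
12^8 ≡ 573^2 = 328329 ≡ 222 (mod 611)
12^16 ≡ 222^2 = 49284 ≡ 404 (mod 611)
12^32 ≡ 404^2 = 163216 ≡ 79 (mod 611)
12^64 ≡ 79^2 = 6241 ≡ 131 (mod 611)
12^128 ≡ 131^2 = 17161 ≡ 53 (mod 611)
12^256 ≡ 53^2 = 2809 ≡ 365 (mod 611)
12^512 ≡ 365^2 = 133225 ≡ 27 (mod 611)
610 = 512 + 64 + 32 + 2 in binary powers of 2.
So 12^610 ≡ 27 · 131 · 79 · 144 ≡ 118 (mod 611).
Since 118 ≠ 1, base 12 is a Fermat witness: 611 is composite.

118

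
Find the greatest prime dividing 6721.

6721 = 11 · 611
611 = 13 · 47
47 is prime.
So 6721 = 11 · 13 · 47; the largest prime factor is 47.

47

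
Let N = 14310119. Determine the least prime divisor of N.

14310119 is odd.
Digit sum 20, not divisible by 3.
Ends in 9: not divisible by 5.
7: 14310119 = 7·2044302 + 5
11: 14310119 = 11·1300919 + 10
13: 14310119 = 13·1100778 + 5
17: 14310119 = 17·841771 + 12
19: 14310119 = 19·753164 + 3
23: 14310119 = 23·622179 + 2
29: 14310119 = 29·493452 + 11
31: 14310119 = 31·461616 + 23
37: 14310119 = 37·386759 + 36
41: 14310119 = 41·349027 + 12
43: 14310119 = 43·332793 + 20
47: 14310119 = 47·304470 + 29
53: 14310119 = 53·270002 + 13
59: 14310119 = 59·242544 + 23
61: 14310119 = 61·234592 + 7
67: 14310119 = 67·213583 + 58
71: 14310119 = 71·201550 + 69
73: 14310119 = 73·196029 + 2
79: 14310119 = 79·181140 + 59
83: 14310119 = 83·172411 + 6
89: 14310119 = 89·160787 + 76
97: 14310119 = 97·147527

97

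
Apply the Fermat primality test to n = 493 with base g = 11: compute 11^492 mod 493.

285

11^1 ≡ 11 (mod 493)
11^2 ≡ 11^2 = 121 ≡ 121 (mod 493)
11^4 ≡ 121^2 = 14641 ≡ 344 (mod 493)
11^8 ≡ 344^2 = 118336 ≡ 16 (mod 493)
11^16 ≡ 16^2 = 256 ≡ 256 (mod 493)
11^32 ≡ 256^2 = 65536 ≡ 460 (mod 493)
11^64 ≡ 460^2 = 211600 ≡ 103 (mod 493)
11^128 ≡ 103^2 = 10609 ≡ 256 (mod 493)
11^256 ≡ 256^2 = 65536 ≡ 460 (mod 493)
492 = 256 + 128 + 64 + 32 + 8 + 4 in binary powers of 2.
So 11^492 ≡ 460 · 256 · 103 · 460 · 16 · 344 ≡ 285 (mod 493).
Since 285 ≠ 1, base 11 is a Fermat witness: 493 is composite.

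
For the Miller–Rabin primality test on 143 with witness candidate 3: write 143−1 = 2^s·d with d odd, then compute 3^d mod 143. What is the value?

143 − 1 = 142 = 2^1 · 71, so d = 71.
3^1 ≡ 3 (mod 143)
3^2 ≡ 3^2 = 9 ≡ 9 (mod 143)
3^4 ≡ 9^2 = 81 ≡ 81 (mod 143)
3^8 ≡ 81^2 = 6561 ≡ 126 (mod 143)
3^16 ≡ 126^2 = 15876 ≡ 3 (mod 143)
3^32 ≡ 3^2 = 9 ≡ 9 (mod 143)
3^64 ≡ 9^2 = 81 ≡ 81 (mod 143)
71 = 64 + 4 + 2 + 1 in binary powers of 2.
So 3^71 ≡ 81 · 81 · 9 · 3 ≡ 113 (mod 143).
Squaring chain: 113; never reaches −1, so base 3 is a Miller–Rabin witness that 143 is composite.

113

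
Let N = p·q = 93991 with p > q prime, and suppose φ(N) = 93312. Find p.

487

φ(n) = (p−1)(q−1) = n − (p+q) + 1, so p + q = 93991 − 93312 + 1 = 680.
p and q are the roots of t² − 680t + 93991 = 0.
Discriminant: 680² − 4·93991 = 462400 − 375964 = 86436; √86436 = 294.
q = (680 − 294)/2 = 193, p = (680 + 294)/2 = 487.
Check: 193 · 487 = 93991.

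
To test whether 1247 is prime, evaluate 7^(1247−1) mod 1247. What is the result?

552

7^1 ≡ 7 (mod 1247)
7^2 ≡ 7^2 = 49 ≡ 49 (mod 1247)
7^4 ≡ 49^2 = 2401 ≡ 1154 (mod 1247)
7^8 ≡ 1154^2 = 1331716 ≡ 1167 (mod 1247)
7^16 ≡ 1167^2 = 1361889 ≡ 165 (mod 1247)
7^32 ≡ 165^2 = 27225 ≡ 1038 (mod 1247)
7^64 ≡ 1038^2 = 1077444 ≡ 36 (mod 1247)
7^128 ≡ 36^2 = 1296 ≡ 49 (mod 1247)
7^256 ≡ 49^2 = 2401 ≡ 1154 (mod 1247)
7^512 ≡ 1154^2 = 1331716 ≡ 1167 (mod 1247)
7^1024 ≡ 1167^2 = 1361889 ≡ 165 (mod 1247)
1246 = 1024 + 128 + 64 + 16 + 8 + 4 + 2 in binary powers of 2.
So 7^1246 ≡ 165 · 49 · 36 · 165 · 1167 · 1154 · 49 ≡ 552 (mod 1247).
Since 552 ≠ 1, base 7 is a Fermat witness: 1247 is composite.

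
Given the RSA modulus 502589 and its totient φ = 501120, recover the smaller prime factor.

φ(n) = (p−1)(q−1) = n − (p+q) + 1, so p + q = 502589 − 501120 + 1 = 1470.
p and q are the roots of t² − 1470t + 502589 = 0.
Discriminant: 1470² − 4·502589 = 2160900 − 2010356 = 150544; √150544 = 388.
q = (1470 − 388)/2 = 541, p = (1470 + 388)/2 = 929.
Check: 541 · 929 = 502589.

541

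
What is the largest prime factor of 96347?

71

96347 = 23 · 4189
4189 = 59 · 71
71 is prime.
So 96347 = 23 · 59 · 71; the largest prime factor is 71.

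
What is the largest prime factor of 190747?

190747 = 53 · 3599
3599 = 59 · 61
61 is prime.
So 190747 = 53 · 59 · 61; the largest prime factor is 61.

61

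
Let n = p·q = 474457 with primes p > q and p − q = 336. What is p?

Since p = q + 336, we have 474457 = q(q + 336), so q² + 336q − 474457 = 0.
Discriminant: 336² + 4·474457 = 112896 + 1897828 = 2010724; √2010724 = 1418.
q = (−336 + 1418)/2 = 541, and p = q + 336 = 877.
Check: 541 · 877 = 474457.

877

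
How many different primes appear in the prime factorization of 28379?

3

28379 = 13 · 2183
2183 = 37 · 59
28379 = 13 · 37 · 59, which has 3 distinct prime factors.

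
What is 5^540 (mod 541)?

5^1 ≡ 5 (mod 541)
5^2 ≡ 5^2 = 25 ≡ 25 (mod 541)
5^4 ≡ 25^2 = 625 ≡ 84 (mod 541)
5^8 ≡ 84^2 = 7056 ≡ 23 (mod 541)
5^16 ≡ 23^2 = 529 ≡ 529 (mod 541)
5^32 ≡ 529^2 = 279841 ≡ 144 (mod 541)
5^64 ≡ 144^2 = 20736 ≡ 178 (mod 541)
5^128 ≡ 178^2 = 31684 ≡ 306 (mod 541)
5^256 ≡ 306^2 = 93636 ≡ 43 (mod 541)
5^512 ≡ 43^2 = 1849 ≡ 226 (mod 541)
540 = 512 + 16 + 8 + 4 in binary powers of 2.
So 5^540 ≡ 226 · 529 · 23 · 84 ≡ 1 (mod 541).
Since the result is 1, base 5 gives no evidence that 541 is composite.

1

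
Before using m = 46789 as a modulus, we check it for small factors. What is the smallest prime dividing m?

46789 is odd.
Digit sum 34, not divisible by 3.
Ends in 9: not divisible by 5.
7: 46789 = 7·6684 + 1
11: 46789 = 11·4253 + 6
13: 46789 = 13·3599 + 2
17: 46789 = 17·2752 + 5
19: 46789 = 19·2462 + 11
23: 46789 = 23·2034 + 7
29: 46789 = 29·1613 + 12
31: 46789 = 31·1509 + 10
37: 46789 = 37·1264 + 21
41: 46789 = 41·1141 + 8
43: 46789 = 43·1088 + 5
47: 46789 = 47·995 + 24
53: 46789 = 53·882 + 43
59: 46789 = 59·793 + 2
61: 46789 = 61·767 + 2
67: 46789 = 67·698 + 23
71: 46789 = 71·659

71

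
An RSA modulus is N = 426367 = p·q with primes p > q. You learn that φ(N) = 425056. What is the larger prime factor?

φ(n) = (p−1)(q−1) = n − (p+q) + 1, so p + q = 426367 − 425056 + 1 = 1312.
p and q are the roots of t² − 1312t + 426367 = 0.
Discriminant: 1312² − 4·426367 = 1721344 − 1705468 = 15876; √15876 = 126.
q = (1312 − 126)/2 = 593, p = (1312 + 126)/2 = 719.
Check: 593 · 719 = 426367.

719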